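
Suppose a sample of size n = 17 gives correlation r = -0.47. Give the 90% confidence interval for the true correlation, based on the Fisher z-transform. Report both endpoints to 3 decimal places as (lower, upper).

(-0.740, -0.070)

z_r = atanh(-0.47) = -0.510070;  SE = 1/√(n−3) = 1/√14 = 0.267261
z-limits: -0.510070 ± 1.645·0.267261 = -0.510070 ± 0.439644 = [-0.949714, -0.070426]
ρ-limits: (tanh -0.949714, tanh -0.070426) = (-0.740, -0.070)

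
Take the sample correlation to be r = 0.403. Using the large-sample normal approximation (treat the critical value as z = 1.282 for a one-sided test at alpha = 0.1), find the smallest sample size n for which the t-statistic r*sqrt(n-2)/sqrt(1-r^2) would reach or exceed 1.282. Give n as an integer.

11

Need r·√(n−2)/√(1−r²) ≥ 1.282
√(n−2) ≥ 1.282·√(1−0.162409) / 0.403 = 1.282·0.915200 / 0.403 = 2.9114
n−2 ≥ 8.4762  ⇒  n ≥ 10.4762
Smallest integer n = 11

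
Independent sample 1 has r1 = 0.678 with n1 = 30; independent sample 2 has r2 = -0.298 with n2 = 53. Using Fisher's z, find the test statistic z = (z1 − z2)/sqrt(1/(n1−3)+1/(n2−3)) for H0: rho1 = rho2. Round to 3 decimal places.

4.743

Fisher z-transforms: z1 = atanh(0.678) = 0.825403, z2 = atanh(-0.298) = -0.307323; difference d = 1.132726
Var(d) = 1/27 + 1/50 = 0.0370370 + 0.0200000 = 0.0570370
z = d/√Var(d) = 1.132726 / √0.0570370 = 1.132726 / 0.238824 = 4.743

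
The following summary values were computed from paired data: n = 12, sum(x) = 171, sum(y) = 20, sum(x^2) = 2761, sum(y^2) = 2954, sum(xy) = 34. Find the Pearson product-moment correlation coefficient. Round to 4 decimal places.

Numerator: nΣxy − (Σx)(Σy) = 12·34 − (171)(20) = -3012
Denominator: √[(nΣx²−(Σx)²)(nΣy²−(Σy)²)]
  nΣx²−(Σx)² = 12·2761 − 29241 = 3891;  nΣy²−(Σy)² = 12·2954 − 400 = 35048
  √(3891·35048) = √136371768 = 11677.8323
r = -3012 / 11677.8323 = -0.2579

-0.2579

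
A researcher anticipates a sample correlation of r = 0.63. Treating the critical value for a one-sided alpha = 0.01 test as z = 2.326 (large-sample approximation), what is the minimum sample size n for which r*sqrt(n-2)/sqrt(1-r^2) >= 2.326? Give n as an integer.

11

r√(n−2)/√(1−r²) ≥ 2.326  ⇔  n−2 ≥ (2.326)²·(1−r²)/r²
(1−r²)/r² = (1−0.3969)/0.3969 = 1.5195
n ≥ 2 + 5.410276·1.5195 = 2 + 8.2209 = 10.2209
⌈10.2209⌉ = 11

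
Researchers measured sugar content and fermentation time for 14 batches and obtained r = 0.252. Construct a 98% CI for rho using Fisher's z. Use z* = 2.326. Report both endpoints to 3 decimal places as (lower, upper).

z_r = atanh(0.252) = 0.257547;  SE = 1/√(n−3) = 1/√11 = 0.301511
z-limits: 0.257547 ± 2.326·0.301511 = 0.257547 ± 0.701315 = [-0.443768, 0.958862]
ρ-limits: (tanh -0.443768, tanh 0.958862) = (-0.417, 0.744)

(-0.417, 0.744)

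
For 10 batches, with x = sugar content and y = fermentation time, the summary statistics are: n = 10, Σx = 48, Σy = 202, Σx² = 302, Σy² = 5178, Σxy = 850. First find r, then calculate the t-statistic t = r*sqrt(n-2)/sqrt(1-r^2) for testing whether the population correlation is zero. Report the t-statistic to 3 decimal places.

Numerator: nΣxy − (Σx)(Σy) = 10·850 − (48)(202) = -1196
Denominator: √[(nΣx²−(Σx)²)(nΣy²−(Σy)²)]
  nΣx²−(Σx)² = 10·302 − 2304 = 716;  nΣy²−(Σy)² = 10·5178 − 40804 = 10976
  √(716·10976) = √7858816 = 2803.3580
r = -1196 / 2803.3580 = -0.4266
t = r·√(n−2)/√(1−r²) = -0.4266·√8 / √(1−0.181988) = -1.206607 / 0.904440 = -1.334

-1.334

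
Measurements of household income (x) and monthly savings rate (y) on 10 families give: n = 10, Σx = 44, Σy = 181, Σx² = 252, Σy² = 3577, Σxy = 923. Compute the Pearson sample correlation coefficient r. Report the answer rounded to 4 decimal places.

0.9550

S_xy = nΣxy − ΣxΣy = 10·923 − 44·181 = 9230 − 7964 = 1266
S_xx = nΣx² − (Σx)² = 10·252 − 44² = 2520 − 1936 = 584
S_yy = nΣy² − (Σy)² = 10·3577 − 181² = 35770 − 32761 = 3009
r = S_xy / √(S_xx·S_yy) = 1266 / √(584·3009) = 1266 / √1757256 = 1266 / 1325.6153 = 0.9550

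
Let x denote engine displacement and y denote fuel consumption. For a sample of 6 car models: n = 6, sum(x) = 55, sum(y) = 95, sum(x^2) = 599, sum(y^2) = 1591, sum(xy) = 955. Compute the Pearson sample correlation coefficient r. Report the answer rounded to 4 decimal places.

S_xy = nΣxy − ΣxΣy = 6·955 − 55·95 = 5730 − 5225 = 505
S_xx = nΣx² − (Σx)² = 6·599 − 55² = 3594 − 3025 = 569
S_yy = nΣy² − (Σy)² = 6·1591 − 95² = 9546 − 9025 = 521
r = S_xy / √(S_xx·S_yy) = 505 / √(569·521) = 505 / √296449 = 505 / 544.4713 = 0.9275

0.9275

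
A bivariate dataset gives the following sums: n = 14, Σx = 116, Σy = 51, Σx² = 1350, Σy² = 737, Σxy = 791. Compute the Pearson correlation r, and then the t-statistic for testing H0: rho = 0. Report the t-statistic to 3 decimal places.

Numerator: nΣxy − (Σx)(Σy) = 14·791 − (116)(51) = 5158
Denominator: √[(nΣx²−(Σx)²)(nΣy²−(Σy)²)]
  nΣx²−(Σx)² = 14·1350 − 13456 = 5444;  nΣy²−(Σy)² = 14·737 − 2601 = 7717
  √(5444·7717) = √42011348 = 6481.6162
r = 5158 / 6481.6162 = 0.7958
t = r·√(n−2)/√(1−r²) = 0.7958·√12 / √(1−0.633298) = 2.756732 / 0.605559 = 4.552

4.552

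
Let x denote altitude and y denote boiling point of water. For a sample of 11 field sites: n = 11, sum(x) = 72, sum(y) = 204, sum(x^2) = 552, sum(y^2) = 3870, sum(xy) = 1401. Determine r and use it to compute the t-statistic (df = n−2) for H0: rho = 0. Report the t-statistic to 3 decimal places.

S_xy = nΣxy − ΣxΣy = 11·1401 − 72·204 = 15411 − 14688 = 723
S_xx = nΣx² − (Σx)² = 11·552 − 72² = 6072 − 5184 = 888
S_yy = nΣy² − (Σy)² = 11·3870 − 204² = 42570 − 41616 = 954
r = S_xy / √(S_xx·S_yy) = 723 / √(888·954) = 723 / √847152 = 723 / 920.4086 = 0.7855
t = r·√(n−2)/√(1−r²) = 0.7855·√9 / √(1−0.617010) = 2.356500 / 0.618862 = 3.808

3.808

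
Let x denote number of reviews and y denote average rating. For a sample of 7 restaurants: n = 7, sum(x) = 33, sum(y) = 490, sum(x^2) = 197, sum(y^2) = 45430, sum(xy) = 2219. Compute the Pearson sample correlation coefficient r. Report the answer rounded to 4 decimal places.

-0.1340

Numerator: nΣxy − (Σx)(Σy) = 7·2219 − (33)(490) = -637
Denominator: √[(nΣx²−(Σx)²)(nΣy²−(Σy)²)]
  nΣx²−(Σx)² = 7·197 − 1089 = 290;  nΣy²−(Σy)² = 7·45430 − 240100 = 77910
  √(290·77910) = √22593900 = 4753.3041
r = -637 / 4753.3041 = -0.1340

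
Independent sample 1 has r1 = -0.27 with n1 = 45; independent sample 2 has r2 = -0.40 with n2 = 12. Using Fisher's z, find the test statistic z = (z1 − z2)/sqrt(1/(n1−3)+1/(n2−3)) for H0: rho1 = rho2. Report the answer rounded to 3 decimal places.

z1 = atanh(-0.27) = -0.276864,  z2 = atanh(-0.40) = -0.423649
SE = √(1/(n1−3) + 1/(n2−3)) = √(1/42 + 1/9) = √(0.0238095 + 0.1111111) = √0.1349206 = 0.367315
z = (z1 − z2)/SE = (-0.276864 − (-0.423649)) / 0.367315 = 0.146785 / 0.367315 = 0.400

0.400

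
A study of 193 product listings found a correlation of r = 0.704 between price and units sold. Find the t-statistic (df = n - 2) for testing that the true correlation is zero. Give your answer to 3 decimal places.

13.700

1 − r² = 1 − 0.495616 = 0.504384;  √(1−r²) = 0.710200
√(n−2) = √191 = 13.820275
t = r·√(n−2)/√(1−r²) = 0.704 · 13.820275 / 0.710200 = 13.700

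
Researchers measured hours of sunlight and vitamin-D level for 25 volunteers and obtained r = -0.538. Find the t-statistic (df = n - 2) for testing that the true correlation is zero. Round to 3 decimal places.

1 − r² = 1 − 0.289444 = 0.710556;  √(1−r²) = 0.842945
√(n−2) = √23 = 4.795832
t = r·√(n−2)/√(1−r²) = -0.538 · 4.795832 / 0.842945 = -3.061

-3.061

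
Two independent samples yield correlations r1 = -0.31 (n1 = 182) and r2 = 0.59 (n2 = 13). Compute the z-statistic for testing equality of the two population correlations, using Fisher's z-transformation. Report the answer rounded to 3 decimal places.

Fisher z-transforms: z1 = atanh(-0.31) = -0.320545, z2 = atanh(0.59) = 0.677666; difference d = -0.998211
Var(d) = 1/179 + 1/10 = 0.0055866 + 0.1000000 = 0.1055866
z = d/√Var(d) = -0.998211 / √0.1055866 = -0.998211 / 0.324941 = -3.072

-3.072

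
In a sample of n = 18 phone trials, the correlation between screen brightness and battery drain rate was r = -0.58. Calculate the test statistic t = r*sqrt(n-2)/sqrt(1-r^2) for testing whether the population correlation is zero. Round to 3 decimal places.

-2.848

t = r·√(n−2) / √(1−r²) with r = -0.58, n = 18
  = -0.58·√16 / √(1 − 0.3364)
  = -0.58·4.000000 / 0.814616
  = -2.320000 / 0.814616 = -2.848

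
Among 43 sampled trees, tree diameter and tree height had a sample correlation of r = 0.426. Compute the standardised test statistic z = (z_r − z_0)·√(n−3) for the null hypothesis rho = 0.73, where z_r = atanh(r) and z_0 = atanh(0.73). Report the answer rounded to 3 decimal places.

Fisher z: atanh(0.426) = 0.455000, atanh(0.73) = 0.928727
z = (z_r − z_0)·√(n−3) = (0.455000 − 0.928727)·√40 = -0.473727 · 6.324555 = -2.996

-2.996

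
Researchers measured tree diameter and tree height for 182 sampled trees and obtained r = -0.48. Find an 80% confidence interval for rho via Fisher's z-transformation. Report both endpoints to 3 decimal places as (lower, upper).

(-0.550, -0.403)

Fisher z: z_r = atanh(r) = ½·ln((1+(-0.48))/(1−(-0.48))) = -0.522984
SE(z) = 1/√(n−3) = 1/√179 = 0.074744
80% ⇒ z* = 1.282; margin = 1.282·0.074744 = 0.095822
CI on z-scale: (-0.618806, -0.427162)
Back-transform: tanh(-0.618806) = -0.550296, tanh(-0.427162) = -0.402947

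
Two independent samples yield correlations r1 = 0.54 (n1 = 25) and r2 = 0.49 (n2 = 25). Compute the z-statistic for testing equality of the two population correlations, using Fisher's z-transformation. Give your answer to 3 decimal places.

0.226

Fisher z-transforms: z1 = atanh(0.54) = 0.604156, z2 = atanh(0.49) = 0.536060; difference d = 0.068096
Var(d) = 1/22 + 1/22 = 0.0454545 + 0.0454545 = 0.0909090
z = d/√Var(d) = 0.068096 / √0.0909090 = 0.068096 / 0.301511 = 0.226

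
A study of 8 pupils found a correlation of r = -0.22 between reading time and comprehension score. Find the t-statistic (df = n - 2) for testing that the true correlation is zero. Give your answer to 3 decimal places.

t = r·√(n−2) / √(1−r²) with r = -0.22, n = 8
  = -0.22·√6 / √(1 − 0.0484)
  = -0.22·2.449490 / 0.975500
  = -0.538888 / 0.975500 = -0.552

-0.552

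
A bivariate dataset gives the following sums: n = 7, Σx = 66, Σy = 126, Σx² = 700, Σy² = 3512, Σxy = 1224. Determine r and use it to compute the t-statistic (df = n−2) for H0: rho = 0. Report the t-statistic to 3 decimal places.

S_xy = nΣxy − ΣxΣy = 7·1224 − 66·126 = 8568 − 8316 = 252
S_xx = nΣx² − (Σx)² = 7·700 − 66² = 4900 − 4356 = 544
S_yy = nΣy² − (Σy)² = 7·3512 − 126² = 24584 − 15876 = 8708
r = S_xy / √(S_xx·S_yy) = 252 / √(544·8708) = 252 / √4737152 = 252 / 2176.4999 = 0.1158
t = r·√(n−2)/√(1−r²) = 0.1158·√5 / √(1−0.013410) = 0.258937 / 0.993272 = 0.261

0.261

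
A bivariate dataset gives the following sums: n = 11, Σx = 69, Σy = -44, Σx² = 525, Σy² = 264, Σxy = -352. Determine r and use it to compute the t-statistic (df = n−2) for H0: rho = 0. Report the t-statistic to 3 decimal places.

-4.717

Numerator: nΣxy − (Σx)(Σy) = 11·(-352) − (69)(-44) = -836
Denominator: √[(nΣx²−(Σx)²)(nΣy²−(Σy)²)]
  nΣx²−(Σx)² = 11·525 − 4761 = 1014;  nΣy²−(Σy)² = 11·264 − 1936 = 968
  √(1014·968) = √981552 = 990.7331
r = -836 / 990.7331 = -0.8438
t = r·√(n−2)/√(1−r²) = -0.8438·√9 / √(1−0.711998) = -2.531400 / 0.536658 = -4.717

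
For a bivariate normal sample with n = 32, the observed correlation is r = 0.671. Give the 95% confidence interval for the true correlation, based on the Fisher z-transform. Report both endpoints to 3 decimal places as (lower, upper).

(0.421, 0.826)

Fisher z: z_r = atanh(r) = ½·ln((1+0.671)/(1−0.671)) = 0.812560
SE(z) = 1/√(n−3) = 1/√29 = 0.185695
95% ⇒ z* = 1.960; margin = 1.960·0.185695 = 0.363962
CI on z-scale: (0.448598, 1.176522)
Back-transform: tanh(0.448598) = 0.420746, tanh(1.176522) = 0.826352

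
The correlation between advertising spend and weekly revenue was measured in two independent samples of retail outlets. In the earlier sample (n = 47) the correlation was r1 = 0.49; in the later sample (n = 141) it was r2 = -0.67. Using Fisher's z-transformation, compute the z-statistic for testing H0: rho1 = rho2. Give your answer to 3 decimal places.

7.779

z1 = atanh(0.49) = 0.536060,  z2 = atanh(-0.67) = -0.810743
SE = √(1/(n1−3) + 1/(n2−3)) = √(1/44 + 1/138) = √(0.0227273 + 0.0072464) = √0.0299737 = 0.173129
z = (z1 − z2)/SE = (0.536060 − (-0.810743)) / 0.173129 = 1.346803 / 0.173129 = 7.779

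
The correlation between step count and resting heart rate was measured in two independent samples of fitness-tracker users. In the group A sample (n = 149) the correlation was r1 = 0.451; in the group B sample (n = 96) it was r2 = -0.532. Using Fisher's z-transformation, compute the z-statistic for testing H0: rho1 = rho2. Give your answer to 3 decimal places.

8.132

z1 = atanh(0.451) = 0.485955,  z2 = atanh(-0.532) = -0.592931
SE = √(1/(n1−3) + 1/(n2−3)) = √(1/146 + 1/93) = √(0.0068493 + 0.0107527) = √0.0176020 = 0.132673
z = (z1 − z2)/SE = (0.485955 − (-0.592931)) / 0.132673 = 1.078886 / 0.132673 = 8.132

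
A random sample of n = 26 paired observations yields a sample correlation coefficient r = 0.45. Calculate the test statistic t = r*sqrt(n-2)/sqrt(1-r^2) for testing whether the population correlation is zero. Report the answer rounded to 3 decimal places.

1 − r² = 1 − 0.2025 = 0.7975;  √(1−r²) = 0.893029
√(n−2) = √24 = 4.898979
t = r·√(n−2)/√(1−r²) = 0.45 · 4.898979 / 0.893029 = 2.469

2.469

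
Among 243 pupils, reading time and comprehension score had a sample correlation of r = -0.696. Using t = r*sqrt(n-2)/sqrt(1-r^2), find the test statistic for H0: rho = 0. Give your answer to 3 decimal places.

-15.048

t = r·√(n−2) / √(1−r²) with r = -0.696, n = 243
  = -0.696·√241 / √(1 − 0.484416)
  = -0.696·15.524175 / 0.718042
  = -10.804826 / 0.718042 = -15.048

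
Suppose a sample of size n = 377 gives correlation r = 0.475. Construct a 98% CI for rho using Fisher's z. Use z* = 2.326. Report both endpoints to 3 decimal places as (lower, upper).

z_r = atanh(0.475) = 0.516508;  SE = 1/√(n−3) = 1/√374 = 0.051709
z-limits: 0.516508 ± 2.326·0.051709 = 0.516508 ± 0.120275 = [0.396233, 0.636783]
ρ-limits: (tanh 0.396233, tanh 0.636783) = (0.377, 0.563)

(0.377, 0.563)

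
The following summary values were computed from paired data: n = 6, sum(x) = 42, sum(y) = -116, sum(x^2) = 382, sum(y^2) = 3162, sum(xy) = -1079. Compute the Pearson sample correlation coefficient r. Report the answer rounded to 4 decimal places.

-0.9387

Numerator: nΣxy − (Σx)(Σy) = 6·(-1079) − (42)(-116) = -1602
Denominator: √[(nΣx²−(Σx)²)(nΣy²−(Σy)²)]
  nΣx²−(Σx)² = 6·382 − 1764 = 528;  nΣy²−(Σy)² = 6·3162 − 13456 = 5516
  √(528·5516) = √2912448 = 1706.5896
r = -1602 / 1706.5896 = -0.9387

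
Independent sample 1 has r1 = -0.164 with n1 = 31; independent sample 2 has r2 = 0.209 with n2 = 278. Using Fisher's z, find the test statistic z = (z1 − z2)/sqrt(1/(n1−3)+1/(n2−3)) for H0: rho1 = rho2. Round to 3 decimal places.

Fisher z-transforms: z1 = atanh(-0.164) = -0.165495, z2 = atanh(0.209) = 0.212125; difference d = -0.377620
Var(d) = 1/28 + 1/275 = 0.0357143 + 0.0036364 = 0.0393507
z = d/√Var(d) = -0.377620 / √0.0393507 = -0.377620 / 0.198370 = -1.904

-1.904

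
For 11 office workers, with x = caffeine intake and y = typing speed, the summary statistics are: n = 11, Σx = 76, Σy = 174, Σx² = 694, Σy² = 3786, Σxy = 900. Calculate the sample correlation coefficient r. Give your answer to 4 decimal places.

Numerator: nΣxy − (Σx)(Σy) = 11·900 − (76)(174) = -3324
Denominator: √[(nΣx²−(Σx)²)(nΣy²−(Σy)²)]
  nΣx²−(Σx)² = 11·694 − 5776 = 1858;  nΣy²−(Σy)² = 11·3786 − 30276 = 11370
  √(1858·11370) = √21125460 = 4596.2441
r = -3324 / 4596.2441 = -0.7232

-0.7232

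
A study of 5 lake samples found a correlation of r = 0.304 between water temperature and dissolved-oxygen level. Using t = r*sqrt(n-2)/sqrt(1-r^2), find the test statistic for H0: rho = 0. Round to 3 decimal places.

0.553

1 − r² = 1 − 0.092416 = 0.907584;  √(1−r²) = 0.952672
√(n−2) = √3 = 1.732051
t = r·√(n−2)/√(1−r²) = 0.304 · 1.732051 / 0.952672 = 0.553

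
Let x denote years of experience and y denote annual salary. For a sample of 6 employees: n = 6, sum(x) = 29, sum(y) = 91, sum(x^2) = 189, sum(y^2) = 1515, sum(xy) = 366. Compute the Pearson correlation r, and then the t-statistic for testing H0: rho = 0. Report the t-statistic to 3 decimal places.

-4.387

Numerator: nΣxy − (Σx)(Σy) = 6·366 − (29)(91) = -443
Denominator: √[(nΣx²−(Σx)²)(nΣy²−(Σy)²)]
  nΣx²−(Σx)² = 6·189 − 841 = 293;  nΣy²−(Σy)² = 6·1515 − 8281 = 809
  √(293·809) = √237037 = 486.8645
r = -443 / 486.8645 = -0.9099
t = r·√(n−2)/√(1−r²) = -0.9099·√4 / √(1−0.827918) = -1.819800 / 0.414828 = -4.387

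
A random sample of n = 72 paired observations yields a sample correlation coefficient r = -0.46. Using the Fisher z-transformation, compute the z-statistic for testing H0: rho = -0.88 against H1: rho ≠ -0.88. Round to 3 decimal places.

Fisher z: atanh(-0.46) = -0.497311, atanh(-0.88) = -1.375768
z = (z_r − z_0)·√(n−3) = (-0.497311 − (-1.375768))·√69 = 0.878457 · 8.306624 = 7.297

7.297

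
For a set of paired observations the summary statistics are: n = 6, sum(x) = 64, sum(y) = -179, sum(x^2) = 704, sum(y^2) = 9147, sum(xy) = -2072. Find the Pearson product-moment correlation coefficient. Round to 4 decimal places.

-0.5708

S_xy = nΣxy − ΣxΣy = 6·(-2072) − 64·(-179) = -12432 − (-11456) = -976
S_xx = nΣx² − (Σx)² = 6·704 − 64² = 4224 − 4096 = 128
S_yy = nΣy² − (Σy)² = 6·9147 − (-179)² = 54882 − 32041 = 22841
r = S_xy / √(S_xx·S_yy) = -976 / √(128·22841) = -976 / √2923648 = -976 / 1709.8678 = -0.5708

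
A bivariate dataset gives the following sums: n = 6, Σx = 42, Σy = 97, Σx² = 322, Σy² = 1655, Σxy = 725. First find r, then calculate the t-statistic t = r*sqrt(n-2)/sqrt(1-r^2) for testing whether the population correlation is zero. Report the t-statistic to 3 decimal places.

5.181

Numerator: nΣxy − (Σx)(Σy) = 6·725 − (42)(97) = 276
Denominator: √[(nΣx²−(Σx)²)(nΣy²−(Σy)²)]
  nΣx²−(Σx)² = 6·322 − 1764 = 168;  nΣy²−(Σy)² = 6·1655 − 9409 = 521
  √(168·521) = √87528 = 295.8513
r = 276 / 295.8513 = 0.9329
t = r·√(n−2)/√(1−r²) = 0.9329·√4 / √(1−0.870302) = 1.865800 / 0.360136 = 5.181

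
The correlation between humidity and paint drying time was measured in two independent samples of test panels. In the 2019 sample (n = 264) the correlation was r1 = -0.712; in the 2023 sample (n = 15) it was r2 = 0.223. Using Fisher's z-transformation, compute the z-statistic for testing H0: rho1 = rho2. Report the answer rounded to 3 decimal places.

-3.787

z1 = atanh(-0.712) = -0.891229,  z2 = atanh(0.223) = 0.226811
SE = √(1/(n1−3) + 1/(n2−3)) = √(1/261 + 1/12) = √(0.0038314 + 0.0833333) = √0.0871647 = 0.295237
z = (z1 − z2)/SE = (-0.891229 − 0.226811) / 0.295237 = -1.118040 / 0.295237 = -3.787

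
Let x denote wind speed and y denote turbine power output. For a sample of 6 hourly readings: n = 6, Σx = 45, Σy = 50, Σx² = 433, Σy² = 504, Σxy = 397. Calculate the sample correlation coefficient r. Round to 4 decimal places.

Numerator: nΣxy − (Σx)(Σy) = 6·397 − (45)(50) = 132
Denominator: √[(nΣx²−(Σx)²)(nΣy²−(Σy)²)]
  nΣx²−(Σx)² = 6·433 − 2025 = 573;  nΣy²−(Σy)² = 6·504 − 2500 = 524
  √(573·524) = √300252 = 547.9526
r = 132 / 547.9526 = 0.2409

0.2409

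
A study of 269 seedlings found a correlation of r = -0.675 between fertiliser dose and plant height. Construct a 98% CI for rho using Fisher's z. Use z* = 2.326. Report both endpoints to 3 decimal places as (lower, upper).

(-0.745, -0.590)

z_r = atanh(-0.675) = -0.819872;  SE = 1/√(n−3) = 1/√266 = 0.061314
z-limits: -0.819872 ± 2.326·0.061314 = -0.819872 ± 0.142616 = [-0.962488, -0.677256]
ρ-limits: (tanh -0.962488, tanh -0.677256) = (-0.745, -0.590)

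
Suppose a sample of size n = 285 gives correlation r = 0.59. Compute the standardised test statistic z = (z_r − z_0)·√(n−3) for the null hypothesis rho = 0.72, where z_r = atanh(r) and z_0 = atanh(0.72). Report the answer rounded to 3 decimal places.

-3.862

Fisher z: atanh(0.59) = 0.677666, atanh(0.72) = 0.907645
z = (z_r − z_0)·√(n−3) = (0.677666 − 0.907645)·√282 = -0.229979 · 16.792856 = -3.862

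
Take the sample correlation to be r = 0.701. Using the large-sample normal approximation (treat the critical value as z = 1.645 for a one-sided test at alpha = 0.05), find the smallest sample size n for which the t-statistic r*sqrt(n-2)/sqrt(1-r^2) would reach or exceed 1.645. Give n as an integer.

Need r·√(n−2)/√(1−r²) ≥ 1.645
√(n−2) ≥ 1.645·√(1−0.491401) / 0.701 = 1.645·0.713161 / 0.701 = 1.6735
n−2 ≥ 2.8006  ⇒  n ≥ 4.8006
Smallest integer n = 5

5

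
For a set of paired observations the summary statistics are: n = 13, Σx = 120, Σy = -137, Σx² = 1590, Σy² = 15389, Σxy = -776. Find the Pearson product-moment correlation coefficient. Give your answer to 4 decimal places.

S_xy = nΣxy − ΣxΣy = 13·(-776) − 120·(-137) = -10088 − (-16440) = 6352
S_xx = nΣx² − (Σx)² = 13·1590 − 120² = 20670 − 14400 = 6270
S_yy = nΣy² − (Σy)² = 13·15389 − (-137)² = 200057 − 18769 = 181288
r = S_xy / √(S_xx·S_yy) = 6352 / √(6270·181288) = 6352 / √1136675760 = 6352 / 33714.6223 = 0.1884

0.1884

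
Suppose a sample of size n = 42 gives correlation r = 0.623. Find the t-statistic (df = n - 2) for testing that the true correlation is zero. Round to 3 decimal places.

5.037

1 − r² = 1 − 0.388129 = 0.611871;  √(1−r²) = 0.782222
√(n−2) = √40 = 6.324555
t = r·√(n−2)/√(1−r²) = 0.623 · 6.324555 / 0.782222 = 5.037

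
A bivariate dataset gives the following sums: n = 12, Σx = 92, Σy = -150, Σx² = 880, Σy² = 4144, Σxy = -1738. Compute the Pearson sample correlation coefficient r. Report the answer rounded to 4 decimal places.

Numerator: nΣxy − (Σx)(Σy) = 12·(-1738) − (92)(-150) = -7056
Denominator: √[(nΣx²−(Σx)²)(nΣy²−(Σy)²)]
  nΣx²−(Σx)² = 12·880 − 8464 = 2096;  nΣy²−(Σy)² = 12·4144 − 22500 = 27228
  √(2096·27228) = √57069888 = 7554.4615
r = -7056 / 7554.4615 = -0.9340

-0.9340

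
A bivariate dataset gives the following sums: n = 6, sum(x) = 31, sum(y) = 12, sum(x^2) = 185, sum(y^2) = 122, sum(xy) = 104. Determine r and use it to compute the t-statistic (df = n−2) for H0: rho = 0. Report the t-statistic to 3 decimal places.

S_xy = nΣxy − ΣxΣy = 6·104 − 31·12 = 624 − 372 = 252
S_xx = nΣx² − (Σx)² = 6·185 − 31² = 1110 − 961 = 149
S_yy = nΣy² − (Σy)² = 6·122 − 12² = 732 − 144 = 588
r = S_xy / √(S_xx·S_yy) = 252 / √(149·588) = 252 / √87612 = 252 / 295.9932 = 0.8514
t = r·√(n−2)/√(1−r²) = 0.8514·√4 / √(1−0.724882) = 1.702800 / 0.524517 = 3.246

3.246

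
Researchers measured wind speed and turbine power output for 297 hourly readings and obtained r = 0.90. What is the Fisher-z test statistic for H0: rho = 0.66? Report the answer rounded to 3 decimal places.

z_r = atanh(0.90) = 1.472219,  z_0 = atanh(0.66) = 0.792814
SE = 1/√(n−3) = 1/√294 = 0.058321
z = (z_r − z_0)/SE = (1.472219 − 0.792814) / 0.058321 = 0.679405 / 0.058321 = 11.649

11.649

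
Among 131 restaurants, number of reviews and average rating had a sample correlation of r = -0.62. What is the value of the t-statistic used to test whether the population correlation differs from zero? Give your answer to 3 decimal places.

t = r·√(n−2) / √(1−r²) with r = -0.62, n = 131
  = -0.62·√129 / √(1 − 0.3844)
  = -0.62·11.357817 / 0.784602
  = -7.041847 / 0.784602 = -8.975

-8.975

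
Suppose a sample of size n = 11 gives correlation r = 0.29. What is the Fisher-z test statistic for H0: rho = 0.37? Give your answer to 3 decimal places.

-0.254

Fisher z: atanh(0.29) = 0.298566, atanh(0.37) = 0.388423
z = (z_r − z_0)·√(n−3) = (0.298566 − 0.388423)·√8 = -0.089857 · 2.828427 = -0.254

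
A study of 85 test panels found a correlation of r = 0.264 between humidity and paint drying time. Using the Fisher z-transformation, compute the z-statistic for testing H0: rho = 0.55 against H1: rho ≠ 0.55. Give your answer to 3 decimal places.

-3.151

Fisher z: atanh(0.264) = 0.270403, atanh(0.55) = 0.618381
z = (z_r − z_0)·√(n−3) = (0.270403 − 0.618381)·√82 = -0.347978 · 9.055385 = -3.151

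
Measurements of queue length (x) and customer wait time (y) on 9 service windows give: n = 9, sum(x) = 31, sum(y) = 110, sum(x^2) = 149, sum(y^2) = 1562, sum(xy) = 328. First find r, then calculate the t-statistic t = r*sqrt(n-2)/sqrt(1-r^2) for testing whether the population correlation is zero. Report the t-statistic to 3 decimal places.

S_xy = nΣxy − ΣxΣy = 9·328 − 31·110 = 2952 − 3410 = -458
S_xx = nΣx² − (Σx)² = 9·149 − 31² = 1341 − 961 = 380
S_yy = nΣy² − (Σy)² = 9·1562 − 110² = 14058 − 12100 = 1958
r = S_xy / √(S_xx·S_yy) = -458 / √(380·1958) = -458 / √744040 = -458 / 862.5775 = -0.5310
t = r·√(n−2)/√(1−r²) = -0.5310·√7 / √(1−0.281961) = -1.404894 / 0.847372 = -1.658

-1.658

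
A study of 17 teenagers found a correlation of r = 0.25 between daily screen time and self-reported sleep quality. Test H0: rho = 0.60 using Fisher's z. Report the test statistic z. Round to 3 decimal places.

-1.638

Fisher z: atanh(0.25) = 0.255413, atanh(0.60) = 0.693147
z = (z_r − z_0)·√(n−3) = (0.255413 − 0.693147)·√14 = -0.437734 · 3.741657 = -1.638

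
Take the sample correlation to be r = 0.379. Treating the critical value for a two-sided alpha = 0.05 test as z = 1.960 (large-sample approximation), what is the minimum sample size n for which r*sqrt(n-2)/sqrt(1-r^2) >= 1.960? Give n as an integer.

r√(n−2)/√(1−r²) ≥ 1.960  ⇔  n−2 ≥ (1.960)²·(1−r²)/r²
(1−r²)/r² = (1−0.143641)/0.143641 = 5.9618
n ≥ 2 + 3.8416·5.9618 = 2 + 22.9029 = 24.9029
⌈24.9029⌉ = 25

25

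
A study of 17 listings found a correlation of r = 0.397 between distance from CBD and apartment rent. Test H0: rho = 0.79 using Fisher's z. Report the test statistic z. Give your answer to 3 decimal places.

-2.437

z_r = atanh(0.397) = 0.420083,  z_0 = atanh(0.79) = 1.071432
SE = 1/√(n−3) = 1/√14 = 0.267261
z = (z_r − z_0)/SE = (0.420083 − 1.071432) / 0.267261 = -0.651349 / 0.267261 = -2.437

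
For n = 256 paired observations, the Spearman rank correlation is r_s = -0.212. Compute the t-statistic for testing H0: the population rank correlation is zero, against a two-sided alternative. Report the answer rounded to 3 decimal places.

-3.457

1 − r_s² = 1 − 0.044944 = 0.955056;  √(1−r_s²) = 0.977270
√(n−2) = √254 = 15.937377
t = r_s·√(n−2)/√(1−r_s²) = -0.212 · 15.937377 / 0.977270 = -3.457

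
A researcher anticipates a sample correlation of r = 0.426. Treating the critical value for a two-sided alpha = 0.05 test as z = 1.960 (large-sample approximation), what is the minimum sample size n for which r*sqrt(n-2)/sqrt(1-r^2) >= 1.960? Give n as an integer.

Need r·√(n−2)/√(1−r²) ≥ 1.960
√(n−2) ≥ 1.960·√(1−0.181476) / 0.426 = 1.960·0.904723 / 0.426 = 4.1626
n−2 ≥ 17.3272  ⇒  n ≥ 19.3272
Smallest integer n = 20

20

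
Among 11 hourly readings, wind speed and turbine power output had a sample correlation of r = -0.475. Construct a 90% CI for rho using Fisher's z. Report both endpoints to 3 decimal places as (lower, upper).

(-0.800, 0.065)

Fisher z: z_r = atanh(r) = ½·ln((1+(-0.475))/(1−(-0.475))) = -0.516508
SE(z) = 1/√(n−3) = 1/√8 = 0.353553
90% ⇒ z* = 1.645; margin = 1.645·0.353553 = 0.581595
CI on z-scale: (-1.098103, 0.065087)
Back-transform: tanh(-1.098103) = -0.799817, tanh(0.065087) = 0.064995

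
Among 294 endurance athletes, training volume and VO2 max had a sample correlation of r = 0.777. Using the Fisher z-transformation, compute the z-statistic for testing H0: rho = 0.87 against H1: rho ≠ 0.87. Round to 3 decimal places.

-5.038

Fisher z: atanh(0.777) = 1.037755, atanh(0.87) = 1.333080
z = (z_r − z_0)·√(n−3) = (1.037755 − 1.333080)·√291 = -0.295325 · 17.058722 = -5.038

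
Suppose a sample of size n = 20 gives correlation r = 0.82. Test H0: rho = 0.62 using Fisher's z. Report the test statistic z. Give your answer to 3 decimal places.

Fisher z: atanh(0.82) = 1.156817, atanh(0.62) = 0.725005
z = (z_r − z_0)·√(n−3) = (1.156817 − 0.725005)·√17 = 0.431812 · 4.123106 = 1.780

1.780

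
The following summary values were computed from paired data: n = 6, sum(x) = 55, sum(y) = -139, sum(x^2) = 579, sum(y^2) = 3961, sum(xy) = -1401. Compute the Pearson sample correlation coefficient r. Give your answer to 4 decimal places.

Numerator: nΣxy − (Σx)(Σy) = 6·(-1401) − (55)(-139) = -761
Denominator: √[(nΣx²−(Σx)²)(nΣy²−(Σy)²)]
  nΣx²−(Σx)² = 6·579 − 3025 = 449;  nΣy²−(Σy)² = 6·3961 − 19321 = 4445
  √(449·4445) = √1995805 = 1412.7296
r = -761 / 1412.7296 = -0.5387

-0.5387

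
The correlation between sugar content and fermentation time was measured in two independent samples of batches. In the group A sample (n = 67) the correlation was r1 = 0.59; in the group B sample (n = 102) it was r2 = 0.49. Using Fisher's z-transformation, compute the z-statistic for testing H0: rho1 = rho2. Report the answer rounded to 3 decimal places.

0.883

Fisher z-transforms: z1 = atanh(0.59) = 0.677666, z2 = atanh(0.49) = 0.536060; difference d = 0.141606
Var(d) = 1/64 + 1/99 = 0.0156250 + 0.0101010 = 0.0257260
z = d/√Var(d) = 0.141606 / √0.0257260 = 0.141606 / 0.160393 = 0.883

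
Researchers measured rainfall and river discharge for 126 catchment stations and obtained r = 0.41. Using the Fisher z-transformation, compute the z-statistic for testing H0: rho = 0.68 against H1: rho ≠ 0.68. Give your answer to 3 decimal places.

-4.364

Fisher z: atanh(0.41) = 0.435611, atanh(0.68) = 0.829114
z = (z_r − z_0)·√(n−3) = (0.435611 − 0.829114)·√123 = -0.393503 · 11.090537 = -4.364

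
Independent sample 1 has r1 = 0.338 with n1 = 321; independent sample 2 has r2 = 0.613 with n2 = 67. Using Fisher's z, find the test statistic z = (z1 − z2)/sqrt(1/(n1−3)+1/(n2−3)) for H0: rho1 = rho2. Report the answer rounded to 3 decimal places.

z1 = atanh(0.338) = 0.351833,  z2 = atanh(0.613) = 0.713713
SE = √(1/(n1−3) + 1/(n2−3)) = √(1/318 + 1/64) = √(0.0031447 + 0.0156250) = √0.0187697 = 0.137003
z = (z1 − z2)/SE = (0.351833 − 0.713713) / 0.137003 = -0.361880 / 0.137003 = -2.641

-2.641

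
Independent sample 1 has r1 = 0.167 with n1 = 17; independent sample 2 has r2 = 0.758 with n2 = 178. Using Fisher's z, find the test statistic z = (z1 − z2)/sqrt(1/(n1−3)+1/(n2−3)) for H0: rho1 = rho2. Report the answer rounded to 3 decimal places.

Fisher z-transforms: z1 = atanh(0.167) = 0.168579, z2 = atanh(0.758) = 0.991497; difference d = -0.822918
Var(d) = 1/14 + 1/175 = 0.0714286 + 0.0057143 = 0.0771429
z = d/√Var(d) = -0.822918 / √0.0771429 = -0.822918 / 0.277746 = -2.963

-2.963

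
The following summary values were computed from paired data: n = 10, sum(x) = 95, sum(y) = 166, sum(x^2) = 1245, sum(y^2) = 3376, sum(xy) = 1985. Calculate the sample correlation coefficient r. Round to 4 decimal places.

Numerator: nΣxy − (Σx)(Σy) = 10·1985 − (95)(166) = 4080
Denominator: √[(nΣx²−(Σx)²)(nΣy²−(Σy)²)]
  nΣx²−(Σx)² = 10·1245 − 9025 = 3425;  nΣy²−(Σy)² = 10·3376 − 27556 = 6204
  √(3425·6204) = √21248700 = 4609.6312
r = 4080 / 4609.6312 = 0.8851

0.8851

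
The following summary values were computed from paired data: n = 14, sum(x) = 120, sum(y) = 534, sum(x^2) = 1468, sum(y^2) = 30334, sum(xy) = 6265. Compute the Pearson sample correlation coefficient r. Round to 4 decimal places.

0.8066

Numerator: nΣxy − (Σx)(Σy) = 14·6265 − (120)(534) = 23630
Denominator: √[(nΣx²−(Σx)²)(nΣy²−(Σy)²)]
  nΣx²−(Σx)² = 14·1468 − 14400 = 6152;  nΣy²−(Σy)² = 14·30334 − 285156 = 139520
  √(6152·139520) = √858327040 = 29297.2190
r = 23630 / 29297.2190 = 0.8066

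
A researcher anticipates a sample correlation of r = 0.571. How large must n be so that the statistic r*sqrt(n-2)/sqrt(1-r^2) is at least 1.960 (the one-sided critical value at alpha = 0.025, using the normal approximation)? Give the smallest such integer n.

Need r·√(n−2)/√(1−r²) ≥ 1.960
√(n−2) ≥ 1.960·√(1−0.326041) / 0.571 = 1.960·0.820950 / 0.571 = 2.8180
n−2 ≥ 7.9411  ⇒  n ≥ 9.9411
Smallest integer n = 10

10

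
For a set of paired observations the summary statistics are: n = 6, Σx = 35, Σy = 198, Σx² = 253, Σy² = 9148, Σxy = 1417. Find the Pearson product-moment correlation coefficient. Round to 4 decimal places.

0.7333

Numerator: nΣxy − (Σx)(Σy) = 6·1417 − (35)(198) = 1572
Denominator: √[(nΣx²−(Σx)²)(nΣy²−(Σy)²)]
  nΣx²−(Σx)² = 6·253 − 1225 = 293;  nΣy²−(Σy)² = 6·9148 − 39204 = 15684
  √(293·15684) = √4595412 = 2143.6912
r = 1572 / 2143.6912 = 0.7333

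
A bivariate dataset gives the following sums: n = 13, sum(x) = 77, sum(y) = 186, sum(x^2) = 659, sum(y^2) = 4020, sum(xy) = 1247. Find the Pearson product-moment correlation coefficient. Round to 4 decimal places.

0.2767

S_xy = nΣxy − ΣxΣy = 13·1247 − 77·186 = 16211 − 14322 = 1889
S_xx = nΣx² − (Σx)² = 13·659 − 77² = 8567 − 5929 = 2638
S_yy = nΣy² − (Σy)² = 13·4020 − 186² = 52260 − 34596 = 17664
r = S_xy / √(S_xx·S_yy) = 1889 / √(2638·17664) = 1889 / √46597632 = 1889 / 6826.2458 = 0.2767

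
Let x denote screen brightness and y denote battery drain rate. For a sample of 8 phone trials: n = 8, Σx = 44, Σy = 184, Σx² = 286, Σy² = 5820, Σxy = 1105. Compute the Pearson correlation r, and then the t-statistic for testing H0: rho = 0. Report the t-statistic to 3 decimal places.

S_xy = nΣxy − ΣxΣy = 8·1105 − 44·184 = 8840 − 8096 = 744
S_xx = nΣx² − (Σx)² = 8·286 − 44² = 2288 − 1936 = 352
S_yy = nΣy² − (Σy)² = 8·5820 − 184² = 46560 − 33856 = 12704
r = S_xy / √(S_xx·S_yy) = 744 / √(352·12704) = 744 / √4471808 = 744 / 2114.6650 = 0.3518
t = r·√(n−2)/√(1−r²) = 0.3518·√6 / √(1−0.123763) = 0.861730 / 0.936075 = 0.921

0.921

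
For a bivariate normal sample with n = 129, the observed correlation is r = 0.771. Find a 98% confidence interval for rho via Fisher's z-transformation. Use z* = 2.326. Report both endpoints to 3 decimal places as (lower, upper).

Fisher z: z_r = atanh(r) = ½·ln((1+0.771)/(1−0.771)) = 1.022789
SE(z) = 1/√(n−3) = 1/√126 = 0.089087
98% ⇒ z* = 2.326; margin = 2.326·0.089087 = 0.207216
CI on z-scale: (0.815573, 1.230005)
Back-transform: tanh(0.815573) = 0.672653, tanh(1.230005) = 0.842581

(0.673, 0.843)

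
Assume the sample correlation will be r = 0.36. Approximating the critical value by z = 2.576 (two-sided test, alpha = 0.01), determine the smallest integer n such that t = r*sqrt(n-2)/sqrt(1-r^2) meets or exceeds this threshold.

47

r√(n−2)/√(1−r²) ≥ 2.576  ⇔  n−2 ≥ (2.576)²·(1−r²)/r²
(1−r²)/r² = (1−0.1296)/0.1296 = 6.7160
n ≥ 2 + 6.635776·6.7160 = 2 + 44.5659 = 46.5659
⌈46.5659⌉ = 47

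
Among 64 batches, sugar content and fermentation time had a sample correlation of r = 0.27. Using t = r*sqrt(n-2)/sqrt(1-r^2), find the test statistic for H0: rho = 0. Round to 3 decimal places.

2.208

1 − r² = 1 − 0.0729 = 0.9271;  √(1−r²) = 0.962860
√(n−2) = √62 = 7.874008
t = r·√(n−2)/√(1−r²) = 0.27 · 7.874008 / 0.962860 = 2.208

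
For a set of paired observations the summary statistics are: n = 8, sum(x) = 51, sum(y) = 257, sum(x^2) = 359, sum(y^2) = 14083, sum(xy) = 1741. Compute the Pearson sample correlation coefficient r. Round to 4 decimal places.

0.2310

Numerator: nΣxy − (Σx)(Σy) = 8·1741 − (51)(257) = 821
Denominator: √[(nΣx²−(Σx)²)(nΣy²−(Σy)²)]
  nΣx²−(Σx)² = 8·359 − 2601 = 271;  nΣy²−(Σy)² = 8·14083 − 66049 = 46615
  √(271·46615) = √12632665 = 3554.2461
r = 821 / 3554.2461 = 0.2310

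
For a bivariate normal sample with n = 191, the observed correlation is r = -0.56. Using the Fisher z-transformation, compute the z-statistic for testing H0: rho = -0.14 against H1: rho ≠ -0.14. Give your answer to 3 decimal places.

-6.745

Fisher z: atanh(-0.56) = -0.632833, atanh(-0.14) = -0.140926
z = (z_r − z_0)·√(n−3) = (-0.632833 − (-0.140926))·√188 = -0.491907 · 13.711309 = -6.745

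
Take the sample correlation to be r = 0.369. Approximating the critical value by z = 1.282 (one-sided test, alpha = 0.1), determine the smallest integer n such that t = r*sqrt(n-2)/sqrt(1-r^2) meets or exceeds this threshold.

13

r√(n−2)/√(1−r²) ≥ 1.282  ⇔  n−2 ≥ (1.282)²·(1−r²)/r²
(1−r²)/r² = (1−0.136161)/0.136161 = 6.3442
n ≥ 2 + 1.643524·6.3442 = 2 + 10.4268 = 12.4268
⌈12.4268⌉ = 13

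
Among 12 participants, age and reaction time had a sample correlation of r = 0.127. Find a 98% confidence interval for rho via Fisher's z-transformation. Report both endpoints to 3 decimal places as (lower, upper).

(-0.570, 0.718)

z_r = atanh(0.127) = 0.127689;  SE = 1/√(n−3) = 1/√9 = 0.333333
z-limits: 0.127689 ± 2.326·0.333333 = 0.127689 ± 0.775333 = [-0.647644, 0.903022]
ρ-limits: (tanh -0.647644, tanh 0.903022) = (-0.570, 0.718)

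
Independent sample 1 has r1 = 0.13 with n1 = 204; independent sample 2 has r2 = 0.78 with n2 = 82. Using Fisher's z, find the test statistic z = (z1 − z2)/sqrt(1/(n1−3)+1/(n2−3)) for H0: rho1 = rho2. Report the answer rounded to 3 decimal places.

z1 = atanh(0.13) = 0.130740,  z2 = atanh(0.78) = 1.045371
SE = √(1/(n1−3) + 1/(n2−3)) = √(1/201 + 1/79) = √(0.0049751 + 0.0126582) = √0.0176333 = 0.132790
z = (z1 − z2)/SE = (0.130740 − 1.045371) / 0.132790 = -0.914631 / 0.132790 = -6.888

-6.888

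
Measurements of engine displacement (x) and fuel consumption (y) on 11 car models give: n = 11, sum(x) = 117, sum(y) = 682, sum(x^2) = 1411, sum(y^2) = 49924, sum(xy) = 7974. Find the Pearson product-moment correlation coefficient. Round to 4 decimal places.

Numerator: nΣxy − (Σx)(Σy) = 11·7974 − (117)(682) = 7920
Denominator: √[(nΣx²−(Σx)²)(nΣy²−(Σy)²)]
  nΣx²−(Σx)² = 11·1411 − 13689 = 1832;  nΣy²−(Σy)² = 11·49924 − 465124 = 84040
  √(1832·84040) = √153961280 = 12408.1135
r = 7920 / 12408.1135 = 0.6383

0.6383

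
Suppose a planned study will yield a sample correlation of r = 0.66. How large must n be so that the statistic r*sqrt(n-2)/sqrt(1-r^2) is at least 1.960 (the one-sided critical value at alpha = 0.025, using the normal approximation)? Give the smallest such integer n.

7

Need r·√(n−2)/√(1−r²) ≥ 1.960
√(n−2) ≥ 1.960·√(1−0.4356) / 0.66 = 1.960·0.751266 / 0.66 = 2.2310
n−2 ≥ 4.9774  ⇒  n ≥ 6.9774
Smallest integer n = 7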